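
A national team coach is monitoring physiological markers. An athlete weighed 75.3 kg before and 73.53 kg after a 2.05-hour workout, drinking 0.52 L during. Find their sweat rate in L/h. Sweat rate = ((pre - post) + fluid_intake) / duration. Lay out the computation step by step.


Body mass change = 1.77 kg
Total sweat loss = 1.77 + 0.52 = 2.29 L
Rate = 2.29 / 2.05 = 1.117 L/h

1.117 L/h


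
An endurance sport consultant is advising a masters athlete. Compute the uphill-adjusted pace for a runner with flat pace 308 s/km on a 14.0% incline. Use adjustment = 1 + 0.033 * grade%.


Adjustment factor = 1 + 0.033 * 14.0 = 1.462
Grade-adjusted pace = 308 * 1.462 = 450.3 s/km

450.3 s/km


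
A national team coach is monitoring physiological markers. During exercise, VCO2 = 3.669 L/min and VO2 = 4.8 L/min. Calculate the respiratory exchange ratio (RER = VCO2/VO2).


RER = VCO2 / VO2
= 3.669 / 4.8
= 0.7644

0.7644


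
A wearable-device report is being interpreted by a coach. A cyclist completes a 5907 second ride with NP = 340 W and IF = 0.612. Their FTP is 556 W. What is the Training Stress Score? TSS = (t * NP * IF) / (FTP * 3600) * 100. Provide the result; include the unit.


t * NP * IF = 5907 * 340 * 0.612 = 1229128.56
FTP * 3600 = 2001600
TSS = (1229128.56 / 2001600) * 100 = 61.41

61.41 TSS


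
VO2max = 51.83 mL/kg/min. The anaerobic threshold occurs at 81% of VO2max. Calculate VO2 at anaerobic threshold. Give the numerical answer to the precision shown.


AT fraction = 81 / 100 = 0.81
AT VO2 = 51.83 * 0.81
= 41.98 mL/kg/min

41.98 mL/kg/min


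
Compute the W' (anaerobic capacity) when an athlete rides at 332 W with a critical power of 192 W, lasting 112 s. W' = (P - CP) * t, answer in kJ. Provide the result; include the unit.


Above-CP power = 140 W
Duration = 112 s
W' = 140 * 112 = 15680 J
Convert: 15680 / 1000 = 15.68 kJ

15.68 kJ


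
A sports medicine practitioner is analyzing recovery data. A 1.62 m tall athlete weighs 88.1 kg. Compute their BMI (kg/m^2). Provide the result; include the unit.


height^2 = 2.6244 m^2
BMI = 88.1 / 2.6244 = 33.57 kg/m^2

33.57 kg/m^2


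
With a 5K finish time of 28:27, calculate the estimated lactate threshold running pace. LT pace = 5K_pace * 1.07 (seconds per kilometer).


Race duration = 1707 s for 5 km
Average pace = 1707 / 5 = 341.4 s/km
LT pace = 341.4 * 1.07
= 365.3 s/km

365.3 s/km


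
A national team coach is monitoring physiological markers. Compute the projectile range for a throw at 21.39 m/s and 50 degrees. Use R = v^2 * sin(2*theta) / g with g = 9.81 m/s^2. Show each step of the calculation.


Two times the angle = 100 degrees
sin(100) = 0.984808
R = 457.5321 * 0.984808 / 9.81 = 45.931 m

45.931 m


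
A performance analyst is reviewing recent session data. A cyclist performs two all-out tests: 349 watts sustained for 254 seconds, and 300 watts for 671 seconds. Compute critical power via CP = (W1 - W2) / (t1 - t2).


W1 = P1 * t1 = 349 * 254 = 88646 J
W2 = P2 * t2 = 300 * 671 = 201300 J
CP = (88646 - 201300) / (254 - 671)
= 270.15 W

270.15 W


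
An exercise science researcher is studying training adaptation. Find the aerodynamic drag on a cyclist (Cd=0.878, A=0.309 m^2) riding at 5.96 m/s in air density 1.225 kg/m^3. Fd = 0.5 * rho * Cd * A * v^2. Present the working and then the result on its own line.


Fd = 0.5 * 1.225 * 0.878 * 0.309 * 5.96^2
= 0.5 * 1.225 * 0.878 * 0.309 * 35.5216
= 5.903 N

5.903 N


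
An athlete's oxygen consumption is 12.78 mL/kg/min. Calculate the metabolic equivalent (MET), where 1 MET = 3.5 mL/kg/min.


MET = VO2 / 3.5
= 12.78 / 3.5
= 3.65 METs

3.65 METs


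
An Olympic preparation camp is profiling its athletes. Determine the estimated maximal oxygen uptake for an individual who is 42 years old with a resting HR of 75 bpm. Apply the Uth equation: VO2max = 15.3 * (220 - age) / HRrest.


HRmax = 220 - 42 = 178
VO2max = 15.3 * (178 / 75)
= 15.3 * 2.3733
= 36.31 mL/kg/min

36.31 mL/kg/min


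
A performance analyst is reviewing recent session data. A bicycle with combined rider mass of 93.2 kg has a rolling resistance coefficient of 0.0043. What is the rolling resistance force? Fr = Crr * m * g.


Fr = 0.0043 * 93.2 * 9.81
= 0.40076 * 9.81
= 3.931 N

3.931 N


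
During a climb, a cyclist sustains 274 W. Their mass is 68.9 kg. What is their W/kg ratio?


Power-to-weight = 274 W / 68.9 kg
= 3.977 W/kg

3.977 W/kg


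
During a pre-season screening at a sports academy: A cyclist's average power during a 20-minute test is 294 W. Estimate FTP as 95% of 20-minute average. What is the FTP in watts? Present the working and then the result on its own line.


FTP = 20-min power * 0.95
= 294 * 0.95
= 279.3 W

279.3 W


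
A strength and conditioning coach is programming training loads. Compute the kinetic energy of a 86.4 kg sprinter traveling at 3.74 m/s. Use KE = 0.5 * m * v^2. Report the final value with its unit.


Velocity squared = 13.9876
KE = 0.5 * 86.4 * 13.9876 = 604.26 J

604.26 J


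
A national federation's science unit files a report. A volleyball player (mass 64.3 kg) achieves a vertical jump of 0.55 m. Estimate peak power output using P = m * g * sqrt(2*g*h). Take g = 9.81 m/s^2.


2 * g * h = 2 * 9.81 * 0.55 = 10.791
sqrt(10.791) = 3.284966 m/s
P = 64.3 * 9.81 * 3.284966 = 2072.1 W

2072.1 W


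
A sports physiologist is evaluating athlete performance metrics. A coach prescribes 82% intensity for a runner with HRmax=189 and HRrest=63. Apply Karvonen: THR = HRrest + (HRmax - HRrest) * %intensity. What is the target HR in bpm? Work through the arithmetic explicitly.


Heart rate reserve = 189 - 63 = 126
Intensity fraction = 82 / 100 = 0.82
THR = 63 + 126 * 0.82 = 166.32 bpm

166.32 bpm


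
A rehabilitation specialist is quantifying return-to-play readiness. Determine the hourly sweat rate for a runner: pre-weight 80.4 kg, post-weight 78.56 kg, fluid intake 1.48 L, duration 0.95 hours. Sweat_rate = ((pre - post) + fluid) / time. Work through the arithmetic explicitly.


Mass lost = 80.4 - 78.56 = 1.84 kg
Add fluid consumed: 1.84 + 1.48 = 3.32 L total sweat
Sweat rate = 3.32 / 0.95 = 3.495 L/h

3.495 L/h


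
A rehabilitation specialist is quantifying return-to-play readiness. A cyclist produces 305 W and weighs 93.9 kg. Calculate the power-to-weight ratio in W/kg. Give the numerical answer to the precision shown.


P/W = power / mass
= 305 / 93.9
= 3.248 W/kg

3.248 W/kg


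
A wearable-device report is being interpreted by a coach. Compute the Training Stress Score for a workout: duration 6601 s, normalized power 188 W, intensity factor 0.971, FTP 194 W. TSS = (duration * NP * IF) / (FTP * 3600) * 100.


Product = 6601 * 188 * 0.971 = 1204999.348
Base = 194 * 3600 = 698400
TSS = 1204999.348 / 698400 * 100 = 172.54

172.54 TSS


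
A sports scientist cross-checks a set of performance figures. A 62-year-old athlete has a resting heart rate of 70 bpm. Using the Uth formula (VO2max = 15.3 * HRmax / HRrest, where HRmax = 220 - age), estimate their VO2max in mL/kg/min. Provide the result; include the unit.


HRmax = 220 - 62 = 158 bpm
Ratio = HRmax / HRrest = 158 / 70 = 2.2571
VO2max = 15.3 * 2.2571 = 34.53 mL/kg/min

34.53 mL/kg/min


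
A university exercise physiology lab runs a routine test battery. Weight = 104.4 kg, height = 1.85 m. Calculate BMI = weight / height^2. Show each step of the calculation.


height^2 = 1.85^2 = 3.4225
BMI = 104.4 / 3.4225 = 30.5 kg/m^2

30.5 kg/m^2


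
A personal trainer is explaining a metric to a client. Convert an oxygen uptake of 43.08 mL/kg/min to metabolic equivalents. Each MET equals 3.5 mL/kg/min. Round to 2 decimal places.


One MET = 3.5 mL/kg/min
Number of METs = 43.08 / 3.5
= 12.31 METs

12.31 METs


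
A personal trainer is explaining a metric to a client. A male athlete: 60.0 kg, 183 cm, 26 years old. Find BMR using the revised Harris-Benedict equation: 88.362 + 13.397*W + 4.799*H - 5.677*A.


Intercept = 88.362
Weight contribution = 13.397 * 60.0 = 803.82
Height contribution = 4.799 * 183 = 878.217
Age contribution = 5.677 * 26 = 147.602
BMR = 88.362 + 803.82 + 878.217 - 147.602
= 1622.8 kcal/day

1622.8 kcal/day


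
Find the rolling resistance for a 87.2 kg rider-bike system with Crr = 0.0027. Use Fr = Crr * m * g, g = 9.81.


m * g = 87.2 * 9.81 = 855.432 N
Fr = 0.0027 * 855.432 = 2.31 N

2.31 N


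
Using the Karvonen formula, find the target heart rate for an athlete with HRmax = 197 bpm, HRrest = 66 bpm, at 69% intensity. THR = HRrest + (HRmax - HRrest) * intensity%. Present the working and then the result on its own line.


HRR = 197 - 66 = 131
THR = 66 + 131 * 0.69
= 66 + 90.39
= 156.39 bpm

156.39 bpm


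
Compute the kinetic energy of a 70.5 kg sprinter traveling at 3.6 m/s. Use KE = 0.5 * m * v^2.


Velocity squared = 12.96
KE = 0.5 * 70.5 * 12.96 = 456.84 J

456.84 J


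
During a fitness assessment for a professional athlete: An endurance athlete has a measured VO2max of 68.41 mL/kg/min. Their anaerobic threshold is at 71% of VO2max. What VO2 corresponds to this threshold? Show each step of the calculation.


Anaerobic threshold VO2 = VO2max * 71%
= 68.41 * 0.71
= 48.57 mL/kg/min

48.57 mL/kg/min


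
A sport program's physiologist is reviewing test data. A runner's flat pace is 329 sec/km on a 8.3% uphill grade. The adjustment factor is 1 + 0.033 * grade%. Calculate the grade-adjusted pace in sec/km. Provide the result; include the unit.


Factor = 1 + 0.033 * 8.3 = 1.2739
Adjusted pace = 329 * 1.2739
= 419.11 sec/km

419.11 s/km


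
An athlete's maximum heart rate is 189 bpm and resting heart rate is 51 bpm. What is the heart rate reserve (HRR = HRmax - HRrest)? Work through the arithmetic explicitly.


HRR = HRmax - HRrest
= 189 - 51
= 138 bpm

138 bpm


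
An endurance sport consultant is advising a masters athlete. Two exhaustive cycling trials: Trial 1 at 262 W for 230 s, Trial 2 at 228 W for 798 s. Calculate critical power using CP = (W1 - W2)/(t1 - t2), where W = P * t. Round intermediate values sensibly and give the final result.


W1 = 262 * 230 = 60260 J
W2 = 228 * 798 = 181944 J
CP = (60260 - 181944) / (230 - 798)
= -121684 / -568
= 214.23 W

214.23 W


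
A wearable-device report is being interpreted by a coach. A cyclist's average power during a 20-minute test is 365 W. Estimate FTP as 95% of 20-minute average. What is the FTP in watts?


FTP = 20-min power * 0.95
= 365 * 0.95
= 346.75 W

346.75 W


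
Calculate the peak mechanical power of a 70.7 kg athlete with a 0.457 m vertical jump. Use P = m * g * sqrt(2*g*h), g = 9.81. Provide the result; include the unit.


First, sqrt(2gh) = sqrt(2 * 9.81 * 0.457)
= sqrt(8.96634) = 2.994385 m/s
Power = 70.7 * 9.81 * 2.994385 = 2076.81 W

2076.81 W


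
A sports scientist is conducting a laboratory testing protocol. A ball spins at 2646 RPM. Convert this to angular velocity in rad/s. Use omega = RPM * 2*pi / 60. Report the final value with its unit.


omega = 2646 * 2 * pi / 60
= 2646 * 6.28318531 / 60
= 16625.308 / 60
= 277.088 rad/s

277.088 rad/s


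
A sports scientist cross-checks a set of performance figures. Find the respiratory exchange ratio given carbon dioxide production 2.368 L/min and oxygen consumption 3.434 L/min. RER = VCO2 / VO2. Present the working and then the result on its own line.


VCO2 = 2.368 L/min
VO2 = 3.434 L/min
RER = 2.368 / 3.434 = 0.6896

0.6896


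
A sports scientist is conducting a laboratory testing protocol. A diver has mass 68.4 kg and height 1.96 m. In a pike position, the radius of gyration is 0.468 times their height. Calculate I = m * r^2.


r = 0.468 * 1.96 = 0.91728 m
I = m * r^2 = 68.4 * 0.841403 = 57.552 kg*m^2

57.552 kg*m^2


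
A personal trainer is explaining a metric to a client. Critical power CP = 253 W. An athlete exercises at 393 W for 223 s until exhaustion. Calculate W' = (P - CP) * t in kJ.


P - CP = 393 - 253 = 140 W
W' = 140 * 223 = 31220 J
= 31220 / 1000 = 31.22 kJ

31.22 kJ


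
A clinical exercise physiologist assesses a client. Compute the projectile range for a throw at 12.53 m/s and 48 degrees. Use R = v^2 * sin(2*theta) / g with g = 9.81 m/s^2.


Two times the angle = 96 degrees
sin(96) = 0.994522
R = 157.0009 * 0.994522 / 9.81 = 15.916 m

15.916 m


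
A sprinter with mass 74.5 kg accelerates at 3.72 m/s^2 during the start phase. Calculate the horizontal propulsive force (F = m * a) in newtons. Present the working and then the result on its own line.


F = m * a
= 74.5 * 3.72
= 277.14 N

277.14 N


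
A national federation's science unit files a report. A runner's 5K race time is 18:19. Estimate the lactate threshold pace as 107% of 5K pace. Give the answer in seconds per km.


Total race time = 18*60 + 19 = 1099 seconds
5K pace = 1099 / 5 = 219.8 sec/km
LT pace = 219.8 * 1.07 = 235.19 sec/km

235.19 s/km


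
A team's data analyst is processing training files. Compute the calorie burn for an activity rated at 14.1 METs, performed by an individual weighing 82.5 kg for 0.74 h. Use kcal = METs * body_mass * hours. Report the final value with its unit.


Product of METs and mass = 14.1 * 82.5 = 1163.25
Total kcal = 1163.25 * 0.74 = 860.81 kcal

860.81 kcal


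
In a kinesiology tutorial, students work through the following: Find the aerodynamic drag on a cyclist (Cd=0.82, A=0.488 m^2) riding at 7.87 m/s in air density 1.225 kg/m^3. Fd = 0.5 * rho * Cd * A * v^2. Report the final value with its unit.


Fd = 0.5 * 1.225 * 0.82 * 0.488 * 7.87^2
= 0.5 * 1.225 * 0.82 * 0.488 * 61.9369
= 15.181 N

15.181 N


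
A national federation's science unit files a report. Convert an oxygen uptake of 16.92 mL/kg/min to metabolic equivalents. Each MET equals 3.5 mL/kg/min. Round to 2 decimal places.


One MET = 3.5 mL/kg/min
Number of METs = 16.92 / 3.5
= 4.83 METs

4.83 METs


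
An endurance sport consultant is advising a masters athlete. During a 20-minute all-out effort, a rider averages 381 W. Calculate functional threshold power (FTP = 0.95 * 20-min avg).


FTP = 0.95 * 381
= 361.95 W

361.95 W


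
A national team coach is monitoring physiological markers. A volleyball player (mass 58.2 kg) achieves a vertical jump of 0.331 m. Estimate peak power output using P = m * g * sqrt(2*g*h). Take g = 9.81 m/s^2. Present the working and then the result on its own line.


2 * g * h = 2 * 9.81 * 0.331 = 6.49422
sqrt(6.49422) = 2.548376 m/s
P = 58.2 * 9.81 * 2.548376 = 1454.97 W

1454.97 W


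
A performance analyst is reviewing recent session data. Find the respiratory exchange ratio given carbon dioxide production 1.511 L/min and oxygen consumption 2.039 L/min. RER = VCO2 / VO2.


VCO2 = 1.511 L/min
VO2 = 2.039 L/min
RER = 1.511 / 2.039 = 0.741

0.741


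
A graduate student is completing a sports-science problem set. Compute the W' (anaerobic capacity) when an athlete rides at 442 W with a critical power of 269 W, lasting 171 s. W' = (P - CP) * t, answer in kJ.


Above-CP power = 173 W
Duration = 171 s
W' = 173 * 171 = 29583 J
Convert: 29583 / 1000 = 29.583 kJ

29.583 kJ


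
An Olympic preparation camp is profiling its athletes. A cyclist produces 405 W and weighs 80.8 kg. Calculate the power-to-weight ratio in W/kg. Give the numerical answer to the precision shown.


P/W = power / mass
= 405 / 80.8
= 5.012 W/kg

5.012 W/kg


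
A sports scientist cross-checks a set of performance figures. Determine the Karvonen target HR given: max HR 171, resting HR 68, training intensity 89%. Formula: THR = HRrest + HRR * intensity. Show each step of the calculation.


HRR = HRmax - HRrest = 171 - 68 = 103
THR = 68 + 103 * 0.89
= 159.67 bpm

159.67 bpm


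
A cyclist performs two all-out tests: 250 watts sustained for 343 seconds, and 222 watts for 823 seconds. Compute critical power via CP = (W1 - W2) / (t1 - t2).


W1 = P1 * t1 = 250 * 343 = 85750 J
W2 = P2 * t2 = 222 * 823 = 182706 J
CP = (85750 - 182706) / (343 - 823)
= 201.99 W

201.99 W


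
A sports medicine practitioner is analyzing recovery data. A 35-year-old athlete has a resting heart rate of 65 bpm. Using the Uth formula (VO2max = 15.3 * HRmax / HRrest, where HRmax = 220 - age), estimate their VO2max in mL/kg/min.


HRmax = 220 - 35 = 185 bpm
Ratio = HRmax / HRrest = 185 / 65 = 2.8462
VO2max = 15.3 * 2.8462 = 43.55 mL/kg/min

43.55 mL/kg/min


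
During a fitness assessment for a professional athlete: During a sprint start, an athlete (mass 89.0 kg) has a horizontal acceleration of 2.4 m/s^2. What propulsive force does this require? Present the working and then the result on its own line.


Propulsive force = mass * acceleration
= 89.0 kg * 2.4 m/s^2
= 213.6 N

213.6 N


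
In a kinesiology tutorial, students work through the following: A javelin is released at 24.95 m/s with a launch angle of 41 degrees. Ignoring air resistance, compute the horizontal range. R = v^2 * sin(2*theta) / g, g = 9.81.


Launch speed squared = 622.5025
sin(2 * 41 deg) = 0.990268
Range = 622.5025 * 0.990268 / 9.81
= 62.838 m

62.838 m


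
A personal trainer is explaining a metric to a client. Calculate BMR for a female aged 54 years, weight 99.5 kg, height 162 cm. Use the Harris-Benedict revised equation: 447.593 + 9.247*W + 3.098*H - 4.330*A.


Substituting values:
W term = 9.247 * 99.5 = 920.0765
H term = 3.098 * 162 = 501.876
A term = 4.330 * 54 = 233.82
BMR = 1635.73 kcal/day

1635.73 kcal/day


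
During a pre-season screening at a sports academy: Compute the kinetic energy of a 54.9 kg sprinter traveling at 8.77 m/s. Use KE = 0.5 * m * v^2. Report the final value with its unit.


Velocity squared = 76.9129
KE = 0.5 * 54.9 * 76.9129 = 2111.26 J

2111.26 J


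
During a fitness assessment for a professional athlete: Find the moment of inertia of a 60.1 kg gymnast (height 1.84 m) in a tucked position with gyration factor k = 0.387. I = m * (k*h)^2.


Radius of gyration = 0.387 * 1.84 = 0.71208 m
I = 60.1 * 0.71208^2
= 60.1 * 0.507058
= 30.474 kg*m^2

30.474 kg*m^2


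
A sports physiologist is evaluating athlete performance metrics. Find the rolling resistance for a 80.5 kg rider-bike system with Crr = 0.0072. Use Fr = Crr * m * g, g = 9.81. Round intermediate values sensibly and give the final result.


m * g = 80.5 * 9.81 = 789.705 N
Fr = 0.0072 * 789.705 = 5.686 N

5.686 N


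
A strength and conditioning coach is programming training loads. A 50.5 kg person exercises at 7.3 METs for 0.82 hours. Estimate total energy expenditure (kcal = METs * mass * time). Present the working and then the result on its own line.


Energy = METs * mass(kg) * time(h)
= 7.3 * 50.5 * 0.82
= 302.29 kcal

302.29 kcal


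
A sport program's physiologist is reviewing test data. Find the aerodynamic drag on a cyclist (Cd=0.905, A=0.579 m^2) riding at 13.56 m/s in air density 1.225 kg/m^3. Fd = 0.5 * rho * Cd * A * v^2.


Fd = 0.5 * 1.225 * 0.905 * 0.579 * 13.56^2
= 0.5 * 1.225 * 0.905 * 0.579 * 183.8736
= 59.014 N

59.014 N


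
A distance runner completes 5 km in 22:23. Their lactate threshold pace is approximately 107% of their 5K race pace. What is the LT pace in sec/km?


Convert to seconds: 22 min 23 s = 1343 s
Pace per km = 1343 / 5 = 268.6 s/km
LT pace = 268.6 * 1.07 = 287.4 s/km

287.4 s/km


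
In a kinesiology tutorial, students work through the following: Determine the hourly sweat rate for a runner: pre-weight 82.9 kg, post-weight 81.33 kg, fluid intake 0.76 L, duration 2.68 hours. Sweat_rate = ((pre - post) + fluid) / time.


Mass lost = 82.9 - 81.33 = 1.57 kg
Add fluid consumed: 1.57 + 0.76 = 2.33 L total sweat
Sweat rate = 2.33 / 2.68 = 0.869 L/h

0.869 L/h


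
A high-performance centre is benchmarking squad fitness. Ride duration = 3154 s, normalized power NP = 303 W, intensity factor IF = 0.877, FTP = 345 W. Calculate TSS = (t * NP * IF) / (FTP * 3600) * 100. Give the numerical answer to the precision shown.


Numerator = 3154 * 303 * 0.877 = 838115.574
Denominator = 345 * 3600 = 1242000
TSS = 838115.574 / 1242000 * 100
= 67.48

67.48 TSS


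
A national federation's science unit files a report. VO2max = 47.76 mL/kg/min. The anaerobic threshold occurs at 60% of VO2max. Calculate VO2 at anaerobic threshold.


AT fraction = 60 / 100 = 0.6
AT VO2 = 47.76 * 0.6
= 28.66 mL/kg/min

28.66 mL/kg/min


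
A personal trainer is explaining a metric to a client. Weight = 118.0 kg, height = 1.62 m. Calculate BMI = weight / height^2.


height^2 = 1.62^2 = 2.6244
BMI = 118.0 / 2.6244 = 44.96 kg/m^2

44.96 kg/m^2


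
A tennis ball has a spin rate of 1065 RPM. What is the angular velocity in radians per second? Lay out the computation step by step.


Convert RPM to rad/s: multiply by 2*pi and divide by 60
omega = 1065 * 2 * pi / 60
= 111.527 rad/s

111.527 rad/s


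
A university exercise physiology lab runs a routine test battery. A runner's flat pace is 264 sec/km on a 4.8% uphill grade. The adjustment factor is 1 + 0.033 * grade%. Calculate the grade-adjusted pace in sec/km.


Factor = 1 + 0.033 * 4.8 = 1.1584
Adjusted pace = 264 * 1.1584
= 305.82 sec/km

305.82 s/km


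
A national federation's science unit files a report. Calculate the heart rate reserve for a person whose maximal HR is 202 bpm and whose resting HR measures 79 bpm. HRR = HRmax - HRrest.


HRmax = 202 bpm
HRrest = 79 bpm
HRR = 202 - 79 = 123 bpm

123 bpm


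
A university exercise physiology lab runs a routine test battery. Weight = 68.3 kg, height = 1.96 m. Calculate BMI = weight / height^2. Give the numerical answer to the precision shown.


height^2 = 1.96^2 = 3.8416
BMI = 68.3 / 3.8416 = 17.78 kg/m^2

17.78 kg/m^2


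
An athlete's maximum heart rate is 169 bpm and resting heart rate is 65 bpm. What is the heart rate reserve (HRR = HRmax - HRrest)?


HRR = HRmax - HRrest
= 169 - 65
= 104 bpm

104 bpm


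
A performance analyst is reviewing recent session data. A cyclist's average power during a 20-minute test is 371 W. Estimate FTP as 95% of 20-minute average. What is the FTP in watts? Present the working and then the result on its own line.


FTP = 20-min power * 0.95
= 371 * 0.95
= 352.45 W

352.45 W


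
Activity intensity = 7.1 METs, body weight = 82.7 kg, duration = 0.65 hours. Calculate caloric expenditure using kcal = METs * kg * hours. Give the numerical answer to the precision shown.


kcal = 7.1 * 82.7 * 0.65
= 587.17 * 0.65
= 381.66 kcal

381.66 kcal


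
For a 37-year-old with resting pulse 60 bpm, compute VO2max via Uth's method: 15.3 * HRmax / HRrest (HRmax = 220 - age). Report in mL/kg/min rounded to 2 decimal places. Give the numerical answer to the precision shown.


Step 1: HRmax = 220 - 37 = 183 bpm
Step 2: Ratio = 183 / 60 = 3.05
Step 3: VO2max = 15.3 * 3.05 = 46.67 mL/kg/min

46.67 mL/kg/min


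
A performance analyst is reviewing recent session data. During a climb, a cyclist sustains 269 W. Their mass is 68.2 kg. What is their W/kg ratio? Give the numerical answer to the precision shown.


Power-to-weight = 269 W / 68.2 kg
= 3.944 W/kg

3.944 W/kg


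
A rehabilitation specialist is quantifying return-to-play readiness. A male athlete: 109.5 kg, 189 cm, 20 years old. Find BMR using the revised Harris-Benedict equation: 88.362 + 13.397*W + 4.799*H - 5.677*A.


Intercept = 88.362
Weight contribution = 13.397 * 109.5 = 1466.9715
Height contribution = 4.799 * 189 = 907.011
Age contribution = 5.677 * 20 = 113.54
BMR = 88.362 + 1466.9715 + 907.011 - 113.54
= 2348.8 kcal/day

2348.8 kcal/day


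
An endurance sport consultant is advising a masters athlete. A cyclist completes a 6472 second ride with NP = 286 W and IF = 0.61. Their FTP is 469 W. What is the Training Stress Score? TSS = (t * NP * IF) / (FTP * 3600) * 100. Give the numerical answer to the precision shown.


t * NP * IF = 6472 * 286 * 0.61 = 1129105.12
FTP * 3600 = 1688400
TSS = (1129105.12 / 1688400) * 100 = 66.87

66.87 TSS


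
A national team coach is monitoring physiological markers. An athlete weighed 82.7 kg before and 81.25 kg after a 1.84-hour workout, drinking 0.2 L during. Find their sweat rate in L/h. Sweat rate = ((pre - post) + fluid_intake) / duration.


Body mass change = 1.45 kg
Total sweat loss = 1.45 + 0.2 = 1.65 L
Rate = 1.65 / 1.84 = 0.897 L/h

0.897 L/h


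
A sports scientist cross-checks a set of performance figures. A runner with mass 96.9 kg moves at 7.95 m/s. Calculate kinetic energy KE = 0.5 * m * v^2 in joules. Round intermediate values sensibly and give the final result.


v^2 = 7.95^2 = 63.2025
KE = 0.5 * 96.9 * 63.2025
= 3062.16 J

3062.16 J


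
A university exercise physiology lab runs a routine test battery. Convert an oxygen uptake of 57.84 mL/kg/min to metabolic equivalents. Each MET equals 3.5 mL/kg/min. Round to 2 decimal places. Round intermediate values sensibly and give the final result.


One MET = 3.5 mL/kg/min
Number of METs = 57.84 / 3.5
= 16.53 METs

16.53 METs


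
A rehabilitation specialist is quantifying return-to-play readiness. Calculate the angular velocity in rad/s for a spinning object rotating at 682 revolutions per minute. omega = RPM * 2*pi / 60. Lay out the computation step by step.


omega = RPM * 2*pi / 60
= 682 * 6.28318531 / 60
= 71.419 rad/s

71.419 rad/s


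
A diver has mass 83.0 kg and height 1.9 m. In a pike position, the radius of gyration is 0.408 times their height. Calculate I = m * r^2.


r = 0.408 * 1.9 = 0.7752 m
I = m * r^2 = 83.0 * 0.600935 = 49.878 kg*m^2

49.878 kg*m^2


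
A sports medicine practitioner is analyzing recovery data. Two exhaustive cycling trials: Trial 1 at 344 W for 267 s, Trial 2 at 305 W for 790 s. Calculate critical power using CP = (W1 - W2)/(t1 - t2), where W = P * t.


W1 = 344 * 267 = 91848 J
W2 = 305 * 790 = 240950 J
CP = (91848 - 240950) / (267 - 790)
= -149102 / -523
= 285.09 W

285.09 W


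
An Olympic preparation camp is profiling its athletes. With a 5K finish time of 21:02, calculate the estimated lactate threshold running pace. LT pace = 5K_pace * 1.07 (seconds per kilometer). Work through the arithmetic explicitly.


Race duration = 1262 s for 5 km
Average pace = 1262 / 5 = 252.4 s/km
LT pace = 252.4 * 1.07
= 270.07 s/km

270.07 s/km


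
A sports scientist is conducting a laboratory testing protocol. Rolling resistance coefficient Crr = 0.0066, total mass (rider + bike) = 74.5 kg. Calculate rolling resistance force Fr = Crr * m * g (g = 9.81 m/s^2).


Fr = Crr * m * g
= 0.0066 * 74.5 * 9.81
= 4.824 N

4.824 N


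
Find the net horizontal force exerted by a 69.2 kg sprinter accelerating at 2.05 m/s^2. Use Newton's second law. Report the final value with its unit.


Newton's second law: F = m * a
F = 69.2 * 2.05 = 141.86 N

141.86 N


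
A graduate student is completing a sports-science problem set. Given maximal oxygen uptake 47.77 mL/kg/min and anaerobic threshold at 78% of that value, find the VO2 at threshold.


Percentage as decimal = 0.78
VO2 at AT = 47.77 * 0.78 = 37.26 mL/kg/min

37.26 mL/kg/min


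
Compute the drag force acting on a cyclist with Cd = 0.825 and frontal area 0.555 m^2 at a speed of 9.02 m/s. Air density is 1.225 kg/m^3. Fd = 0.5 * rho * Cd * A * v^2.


Step 1: v^2 = 81.3604
Step 2: Fd = 0.5 * 1.225 * 0.825 * 0.555 * 81.3604
= 22.817 N

22.817 N


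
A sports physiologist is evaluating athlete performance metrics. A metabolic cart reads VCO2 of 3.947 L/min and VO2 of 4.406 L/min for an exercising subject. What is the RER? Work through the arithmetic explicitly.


RER = VCO2 / VO2 = 3.947 / 4.406 = 0.8958

0.8958


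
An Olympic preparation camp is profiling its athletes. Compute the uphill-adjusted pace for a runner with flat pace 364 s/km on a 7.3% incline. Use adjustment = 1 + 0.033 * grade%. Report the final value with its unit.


Adjustment factor = 1 + 0.033 * 7.3 = 1.2409
Grade-adjusted pace = 364 * 1.2409 = 451.69 s/km

451.69 s/km


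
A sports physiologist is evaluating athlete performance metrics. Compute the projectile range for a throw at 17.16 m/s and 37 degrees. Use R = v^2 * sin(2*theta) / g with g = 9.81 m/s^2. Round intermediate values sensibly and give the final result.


Two times the angle = 74 degrees
sin(74) = 0.961262
R = 294.4656 * 0.961262 / 9.81 = 28.854 m

28.854 m


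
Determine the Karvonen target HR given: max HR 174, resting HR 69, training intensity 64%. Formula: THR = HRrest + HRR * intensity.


HRR = HRmax - HRrest = 174 - 69 = 105
THR = 69 + 105 * 0.64
= 136.2 bpm

136.2 bpm


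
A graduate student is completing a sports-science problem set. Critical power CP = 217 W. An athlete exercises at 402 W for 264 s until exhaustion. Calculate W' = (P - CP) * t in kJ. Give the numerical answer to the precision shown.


P - CP = 402 - 217 = 185 W
W' = 185 * 264 = 48840 J
= 48840 / 1000 = 48.84 kJ

48.84 kJ


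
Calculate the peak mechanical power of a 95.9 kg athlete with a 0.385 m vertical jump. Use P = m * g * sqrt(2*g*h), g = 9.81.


First, sqrt(2gh) = sqrt(2 * 9.81 * 0.385)
= sqrt(7.5537) = 2.7484 m/s
Power = 95.9 * 9.81 * 2.7484 = 2585.64 W

2585.64 W


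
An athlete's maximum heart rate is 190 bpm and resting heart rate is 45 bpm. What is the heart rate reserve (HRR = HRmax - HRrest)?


HRR = HRmax - HRrest
= 190 - 45
= 145 bpm

145 bpm


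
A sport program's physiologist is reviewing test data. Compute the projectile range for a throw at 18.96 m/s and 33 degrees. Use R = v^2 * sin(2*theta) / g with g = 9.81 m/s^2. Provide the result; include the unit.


Two times the angle = 66 degrees
sin(66) = 0.913545
R = 359.4816 * 0.913545 / 9.81 = 33.476 m

33.476 m


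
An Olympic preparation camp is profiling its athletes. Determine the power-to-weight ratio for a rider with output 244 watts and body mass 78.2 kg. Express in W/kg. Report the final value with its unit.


P/W = 244 / 78.2 = 3.12 W/kg

3.12 W/kg


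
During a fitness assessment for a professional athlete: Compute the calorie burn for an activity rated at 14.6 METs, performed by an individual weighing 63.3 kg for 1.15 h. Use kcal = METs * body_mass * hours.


Product of METs and mass = 14.6 * 63.3 = 924.18
Total kcal = 924.18 * 1.15 = 1062.81 kcal

1062.81 kcal


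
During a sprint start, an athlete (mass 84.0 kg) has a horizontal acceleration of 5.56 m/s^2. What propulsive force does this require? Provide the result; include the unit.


Propulsive force = mass * acceleration
= 84.0 kg * 5.56 m/s^2
= 467.04 N

467.04 N


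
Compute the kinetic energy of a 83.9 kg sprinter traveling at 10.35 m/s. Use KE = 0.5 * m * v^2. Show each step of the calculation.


Velocity squared = 107.1225
KE = 0.5 * 83.9 * 107.1225 = 4493.79 J

4493.79 J


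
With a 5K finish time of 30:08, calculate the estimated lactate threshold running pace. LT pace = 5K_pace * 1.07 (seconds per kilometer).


Race duration = 1808 s for 5 km
Average pace = 1808 / 5 = 361.6 s/km
LT pace = 361.6 * 1.07
= 386.91 s/km

386.91 s/km


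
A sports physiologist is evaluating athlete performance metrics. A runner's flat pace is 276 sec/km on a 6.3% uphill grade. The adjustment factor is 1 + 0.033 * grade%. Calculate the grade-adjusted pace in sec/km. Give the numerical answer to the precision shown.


Factor = 1 + 0.033 * 6.3 = 1.2079
Adjusted pace = 276 * 1.2079
= 333.38 sec/km

333.38 s/km


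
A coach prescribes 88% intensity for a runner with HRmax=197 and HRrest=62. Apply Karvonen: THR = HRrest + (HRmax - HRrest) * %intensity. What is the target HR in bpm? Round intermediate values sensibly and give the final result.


Heart rate reserve = 197 - 62 = 135
Intensity fraction = 88 / 100 = 0.88
THR = 62 + 135 * 0.88 = 180.8 bpm

180.8 bpm


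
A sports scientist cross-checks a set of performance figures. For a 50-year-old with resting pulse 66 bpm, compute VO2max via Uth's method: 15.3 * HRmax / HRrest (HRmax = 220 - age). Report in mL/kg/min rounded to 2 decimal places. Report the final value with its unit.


Step 1: HRmax = 220 - 50 = 170 bpm
Step 2: Ratio = 170 / 66 = 2.5758
Step 3: VO2max = 15.3 * 2.5758 = 39.41 mL/kg/min

39.41 mL/kg/min


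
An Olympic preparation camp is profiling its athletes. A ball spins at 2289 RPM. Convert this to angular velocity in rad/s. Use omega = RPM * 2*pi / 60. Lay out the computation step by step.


omega = 2289 * 2 * pi / 60
= 2289 * 6.28318531 / 60
= 14382.211 / 60
= 239.704 rad/s

239.704 rad/s


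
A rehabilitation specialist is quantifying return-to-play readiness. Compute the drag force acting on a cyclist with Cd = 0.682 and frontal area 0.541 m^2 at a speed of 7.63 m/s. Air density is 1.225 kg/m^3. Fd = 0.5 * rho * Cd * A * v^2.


Step 1: v^2 = 58.2169
Step 2: Fd = 0.5 * 1.225 * 0.682 * 0.541 * 58.2169
= 13.156 N

13.156 N


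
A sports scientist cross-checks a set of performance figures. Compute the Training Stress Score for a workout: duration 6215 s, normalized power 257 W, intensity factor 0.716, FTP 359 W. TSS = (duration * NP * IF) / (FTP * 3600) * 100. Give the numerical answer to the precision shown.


Product = 6215 * 257 * 0.716 = 1143634.58
Base = 359 * 3600 = 1292400
TSS = 1143634.58 / 1292400 * 100 = 88.49

88.49 TSS


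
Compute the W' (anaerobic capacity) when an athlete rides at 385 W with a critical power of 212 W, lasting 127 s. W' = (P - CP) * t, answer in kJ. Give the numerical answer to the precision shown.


Above-CP power = 173 W
Duration = 127 s
W' = 173 * 127 = 21971 J
Convert: 21971 / 1000 = 21.971 kJ

21.971 kJ


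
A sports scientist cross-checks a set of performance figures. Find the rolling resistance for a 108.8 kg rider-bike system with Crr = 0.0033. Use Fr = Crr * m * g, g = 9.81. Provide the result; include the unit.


m * g = 108.8 * 9.81 = 1067.328 N
Fr = 0.0033 * 1067.328 = 3.522 N

3.522 N


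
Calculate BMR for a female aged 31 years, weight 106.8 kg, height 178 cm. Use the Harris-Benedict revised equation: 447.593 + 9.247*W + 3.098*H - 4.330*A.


Substituting values:
W term = 9.247 * 106.8 = 987.5796
H term = 3.098 * 178 = 551.444
A term = 4.330 * 31 = 134.23
BMR = 1852.39 kcal/day

1852.39 kcal/day


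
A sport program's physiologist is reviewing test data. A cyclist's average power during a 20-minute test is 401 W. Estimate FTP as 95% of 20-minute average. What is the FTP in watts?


FTP = 20-min power * 0.95
= 401 * 0.95
= 380.95 W

380.95 W


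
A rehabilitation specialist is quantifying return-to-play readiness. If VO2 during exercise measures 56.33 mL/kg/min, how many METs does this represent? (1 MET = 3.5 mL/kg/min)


METs = VO2 / 3.5 = 56.33 / 3.5 = 16.09

16.09 METs


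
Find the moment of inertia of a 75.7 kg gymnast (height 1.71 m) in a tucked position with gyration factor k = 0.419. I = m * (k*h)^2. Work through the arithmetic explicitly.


Radius of gyration = 0.419 * 1.71 = 0.71649 m
I = 75.7 * 0.71649^2
= 75.7 * 0.513358
= 38.861 kg*m^2

38.861 kg*m^2


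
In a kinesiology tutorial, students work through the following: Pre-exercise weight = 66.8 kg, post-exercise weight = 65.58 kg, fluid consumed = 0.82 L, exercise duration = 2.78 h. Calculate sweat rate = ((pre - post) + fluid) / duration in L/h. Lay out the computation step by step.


Weight loss = 66.8 - 65.58 = 1.22 kg (approx L)
Total sweat = 1.22 + 0.82 = 2.04 L
Sweat rate = 2.04 / 2.78 = 0.734 L/h

0.734 L/h


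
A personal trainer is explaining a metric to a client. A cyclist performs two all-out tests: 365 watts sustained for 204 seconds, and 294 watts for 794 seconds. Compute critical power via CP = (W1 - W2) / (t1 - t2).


W1 = P1 * t1 = 365 * 204 = 74460 J
W2 = P2 * t2 = 294 * 794 = 233436 J
CP = (74460 - 233436) / (204 - 794)
= 269.45 W

269.45 W


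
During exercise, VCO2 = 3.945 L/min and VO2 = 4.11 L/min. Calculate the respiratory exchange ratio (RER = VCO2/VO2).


RER = VCO2 / VO2
= 3.945 / 4.11
= 0.9599

0.9599


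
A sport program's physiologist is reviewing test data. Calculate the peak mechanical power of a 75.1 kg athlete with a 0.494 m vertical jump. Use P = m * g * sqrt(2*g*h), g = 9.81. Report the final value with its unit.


First, sqrt(2gh) = sqrt(2 * 9.81 * 0.494)
= sqrt(9.69228) = 3.113243 m/s
Power = 75.1 * 9.81 * 3.113243 = 2293.62 W

2293.62 W


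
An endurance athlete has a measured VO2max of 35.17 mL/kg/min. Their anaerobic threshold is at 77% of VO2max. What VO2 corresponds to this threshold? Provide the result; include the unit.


Anaerobic threshold VO2 = VO2max * 77%
= 35.17 * 0.77
= 27.08 mL/kg/min

27.08 mL/kg/min


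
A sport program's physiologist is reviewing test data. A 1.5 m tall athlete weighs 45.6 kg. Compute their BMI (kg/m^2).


height^2 = 2.25 m^2
BMI = 45.6 / 2.25 = 20.27 kg/m^2

20.27 kg/m^2


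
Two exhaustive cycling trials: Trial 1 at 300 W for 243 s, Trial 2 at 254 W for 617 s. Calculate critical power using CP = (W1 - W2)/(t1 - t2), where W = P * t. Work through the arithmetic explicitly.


W1 = 300 * 243 = 72900 J
W2 = 254 * 617 = 156718 J
CP = (72900 - 156718) / (243 - 617)
= -83818 / -374
= 224.11 W

224.11 W


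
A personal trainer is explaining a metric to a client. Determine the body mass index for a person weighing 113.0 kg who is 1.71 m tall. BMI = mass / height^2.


BMI = mass / height^2
= 113.0 / 1.71^2
= 113.0 / 2.9241
= 38.64 kg/m^2

38.64 kg/m^2


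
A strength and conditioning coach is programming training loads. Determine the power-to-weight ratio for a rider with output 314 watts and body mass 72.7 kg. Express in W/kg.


P/W = 314 / 72.7 = 4.319 W/kg

4.319 W/kg


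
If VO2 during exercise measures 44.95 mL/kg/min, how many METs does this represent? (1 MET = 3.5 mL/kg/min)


METs = VO2 / 3.5 = 44.95 / 3.5 = 12.84

12.84 METs


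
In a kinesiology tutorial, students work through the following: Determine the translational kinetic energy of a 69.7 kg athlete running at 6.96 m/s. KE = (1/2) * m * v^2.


KE = 0.5 * m * v^2
= 0.5 * 69.7 * 6.96^2
= 0.5 * 69.7 * 48.4416
= 1688.19 J

1688.19 J


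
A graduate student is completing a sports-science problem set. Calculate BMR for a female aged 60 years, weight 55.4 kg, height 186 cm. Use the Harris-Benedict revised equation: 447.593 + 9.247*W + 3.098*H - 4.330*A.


Substituting values:
W term = 9.247 * 55.4 = 512.2838
H term = 3.098 * 186 = 576.228
A term = 4.330 * 60 = 259.8
BMR = 1276.3 kcal/day

1276.3 kcal/day


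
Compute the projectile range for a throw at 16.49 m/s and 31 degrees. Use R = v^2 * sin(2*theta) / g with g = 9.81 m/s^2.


Two times the angle = 62 degrees
sin(62) = 0.882948
R = 271.9201 * 0.882948 / 9.81 = 24.474 m

24.474 m


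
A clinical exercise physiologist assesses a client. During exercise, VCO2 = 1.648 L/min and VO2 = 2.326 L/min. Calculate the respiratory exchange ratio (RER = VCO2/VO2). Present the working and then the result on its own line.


RER = VCO2 / VO2
= 1.648 / 2.326
= 0.7085

0.7085


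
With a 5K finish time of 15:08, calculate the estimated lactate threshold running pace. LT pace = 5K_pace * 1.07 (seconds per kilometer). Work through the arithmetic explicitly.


Race duration = 908 s for 5 km
Average pace = 908 / 5 = 181.6 s/km
LT pace = 181.6 * 1.07
= 194.31 s/km

194.31 s/km


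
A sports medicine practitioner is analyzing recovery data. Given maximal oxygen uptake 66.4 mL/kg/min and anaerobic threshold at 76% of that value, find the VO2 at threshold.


Percentage as decimal = 0.76
VO2 at AT = 66.4 * 0.76 = 50.46 mL/kg/min

50.46 mL/kg/min


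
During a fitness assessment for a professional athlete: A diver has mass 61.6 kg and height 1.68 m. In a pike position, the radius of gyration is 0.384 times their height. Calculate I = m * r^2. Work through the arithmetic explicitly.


r = 0.384 * 1.68 = 0.64512 m
I = m * r^2 = 61.6 * 0.41618 = 25.637 kg*m^2

25.637 kg*m^2


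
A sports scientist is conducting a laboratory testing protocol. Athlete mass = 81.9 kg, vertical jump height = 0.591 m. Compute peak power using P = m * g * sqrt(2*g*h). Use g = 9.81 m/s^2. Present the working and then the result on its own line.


sqrt(2 * 9.81 * 0.591) = sqrt(11.59542) = 3.405205 m/s
P = 81.9 * 9.81 * 3.405205
= 2735.87 W

2735.87 W
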